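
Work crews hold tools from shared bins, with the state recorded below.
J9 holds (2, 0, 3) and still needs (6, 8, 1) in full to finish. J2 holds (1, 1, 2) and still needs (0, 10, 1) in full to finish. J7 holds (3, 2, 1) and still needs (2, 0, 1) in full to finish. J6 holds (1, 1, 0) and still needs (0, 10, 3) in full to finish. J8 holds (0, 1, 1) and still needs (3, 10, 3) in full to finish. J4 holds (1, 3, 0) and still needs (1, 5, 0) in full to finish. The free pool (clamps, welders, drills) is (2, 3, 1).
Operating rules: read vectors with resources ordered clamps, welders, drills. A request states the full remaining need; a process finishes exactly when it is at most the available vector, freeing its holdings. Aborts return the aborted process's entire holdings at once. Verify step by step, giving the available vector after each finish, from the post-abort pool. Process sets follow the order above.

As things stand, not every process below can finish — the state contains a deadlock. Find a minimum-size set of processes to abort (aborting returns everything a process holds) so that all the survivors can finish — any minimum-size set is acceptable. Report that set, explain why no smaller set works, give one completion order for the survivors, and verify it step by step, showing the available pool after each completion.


The answer: abort J2 and J6.
Key observation: the returned (2, 2, 2) from J2 and J6 is what brings J8 — unrunnable before, under any order — into play at step 4.
No one abort is enough; case by case: J9 alone leaves J2 blocked (short on welders); J2 alone leaves J6 blocked (short on welders); J7 alone leaves J2 blocked (short on welders); J6 alone leaves J2 blocked (short on welders); J8 alone leaves J2 blocked (short on welders); J4 alone leaves J2 blocked (short on welders).
One survivor order: J4, J7, J9, J8. Check, step by step (post-abort pool first):
  pool = (4, 5, 3)
  J4 needs (1, 5, 0) <= (4, 5, 3) -> finishes; pool += (1, 3, 0) = (5, 8, 3)
  J7 needs (2, 0, 1) <= (5, 8, 3) -> finishes; pool += (3, 2, 1) = (8, 10, 4)
  J9 needs (6, 8, 1) <= (8, 10, 4) -> finishes; pool += (2, 0, 3) = (10, 10, 7)
  J8 needs (3, 10, 3) <= (10, 10, 7) -> finishes; pool += (0, 1, 1) = (10, 11, 8)


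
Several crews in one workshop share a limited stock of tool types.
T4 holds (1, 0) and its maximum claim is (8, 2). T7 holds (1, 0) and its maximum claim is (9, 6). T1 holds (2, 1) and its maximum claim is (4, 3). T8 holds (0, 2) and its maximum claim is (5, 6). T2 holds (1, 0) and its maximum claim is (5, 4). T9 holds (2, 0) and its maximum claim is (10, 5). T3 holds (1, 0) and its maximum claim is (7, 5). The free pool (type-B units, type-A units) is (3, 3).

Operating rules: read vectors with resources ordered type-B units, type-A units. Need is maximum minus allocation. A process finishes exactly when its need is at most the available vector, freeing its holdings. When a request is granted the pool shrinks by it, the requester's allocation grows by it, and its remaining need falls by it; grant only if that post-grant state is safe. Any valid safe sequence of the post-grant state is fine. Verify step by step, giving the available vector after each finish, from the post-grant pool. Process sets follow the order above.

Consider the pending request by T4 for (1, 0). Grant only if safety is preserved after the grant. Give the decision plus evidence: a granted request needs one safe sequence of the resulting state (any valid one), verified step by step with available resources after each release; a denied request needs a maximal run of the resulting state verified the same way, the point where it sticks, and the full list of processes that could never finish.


DENY: after the grant no complete ordering would exist.
Key observation: no order helps: past T1, T2, T8, the free pool tops out at (5, 6), below what each blocked process needs in type-B units.
Pretend the grant happened; the run T1, T2, T8 goes as far as possible. Walking it through:
  pool = (2, 3)
  T1 needs (2, 2) <= (2, 3) -> finishes; pool += (2, 1) = (4, 4)
  T2 needs (4, 4) <= (4, 4) -> finishes; pool += (1, 0) = (5, 4)
  T8 needs (5, 4) <= (5, 4) -> finishes; pool += (0, 2) = (5, 6)
  T4 cannot run: need (6, 2) vs free (5, 6) (insufficient type-B units)
  T7 cannot run: need (8, 6) vs free (5, 6) (insufficient type-B units)
  T9 cannot run: need (8, 5) vs free (5, 6) (insufficient type-B units)
  T3 cannot run: need (6, 5) vs free (5, 6) (insufficient type-B units)
Post-grant, the permanently blocked set is T4, T7, T9 and T3.


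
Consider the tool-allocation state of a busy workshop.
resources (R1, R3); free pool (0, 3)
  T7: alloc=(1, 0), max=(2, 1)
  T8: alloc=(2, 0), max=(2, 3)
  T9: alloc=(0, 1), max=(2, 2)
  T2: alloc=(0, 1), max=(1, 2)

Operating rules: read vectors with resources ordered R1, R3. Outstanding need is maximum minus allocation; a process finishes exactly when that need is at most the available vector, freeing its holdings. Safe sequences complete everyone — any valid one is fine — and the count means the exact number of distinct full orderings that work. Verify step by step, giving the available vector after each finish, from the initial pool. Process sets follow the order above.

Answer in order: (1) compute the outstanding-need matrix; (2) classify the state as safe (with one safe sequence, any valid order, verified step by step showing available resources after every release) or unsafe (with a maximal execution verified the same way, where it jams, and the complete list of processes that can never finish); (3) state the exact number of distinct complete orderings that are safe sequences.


(1) Need matrix, components ordered R1, R3:
  T7: (1, 1)
  T8: (0, 3)
  T9: (2, 1)
  T2: (1, 1)
(2) SAFE. One safe sequence: T8, T7, T2, T9.
Key observation: the first exact fit in this order is T8 — it needs (0, 3) with (0, 3) free, meeting a requested resource to the last unit.
Walking it through:
  pool = (0, 3)
  run T8 (needs (0, 3), free (0, 3)); after release of (2, 0) the pool is (2, 3)
  run T7 (needs (1, 1), free (2, 3)); after release of (1, 0) the pool is (3, 3)
  run T2 (needs (1, 1), free (3, 3)); after release of (0, 1) the pool is (3, 4)
  run T9 (needs (2, 1), free (3, 4)); after release of (0, 1) the pool is (3, 5)
(3) Exactly 6 of the possible complete orderings are safe sequences.


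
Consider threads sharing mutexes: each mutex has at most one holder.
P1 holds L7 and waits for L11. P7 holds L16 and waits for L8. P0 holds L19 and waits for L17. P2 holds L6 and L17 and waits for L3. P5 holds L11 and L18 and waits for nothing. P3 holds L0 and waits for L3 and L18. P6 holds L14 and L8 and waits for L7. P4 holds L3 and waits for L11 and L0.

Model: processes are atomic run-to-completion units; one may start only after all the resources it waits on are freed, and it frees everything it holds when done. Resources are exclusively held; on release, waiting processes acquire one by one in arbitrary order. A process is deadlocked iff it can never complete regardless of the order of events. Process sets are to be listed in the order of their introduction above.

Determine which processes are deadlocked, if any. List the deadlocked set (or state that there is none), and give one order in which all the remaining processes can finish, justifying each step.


Deadlocked: P0, P2, P3 and P4.
Key observation: the cycle P4 -> P3 -> P4 can never break — each member waits on the next; P0 and P2 wait into the deadlock from upstream.
A valid finishing order for the others: P5, P1, P6, P7.
Step-by-step check:
  P5: no waits; runs immediately, freeing L11 and L18
  run P1 (all its waits — L11 — are resolved); releases L7
  run P6 (all its waits — L7 — are resolved); releases L14 and L8
  run P7 (all its waits — L8 — are resolved); releases L16


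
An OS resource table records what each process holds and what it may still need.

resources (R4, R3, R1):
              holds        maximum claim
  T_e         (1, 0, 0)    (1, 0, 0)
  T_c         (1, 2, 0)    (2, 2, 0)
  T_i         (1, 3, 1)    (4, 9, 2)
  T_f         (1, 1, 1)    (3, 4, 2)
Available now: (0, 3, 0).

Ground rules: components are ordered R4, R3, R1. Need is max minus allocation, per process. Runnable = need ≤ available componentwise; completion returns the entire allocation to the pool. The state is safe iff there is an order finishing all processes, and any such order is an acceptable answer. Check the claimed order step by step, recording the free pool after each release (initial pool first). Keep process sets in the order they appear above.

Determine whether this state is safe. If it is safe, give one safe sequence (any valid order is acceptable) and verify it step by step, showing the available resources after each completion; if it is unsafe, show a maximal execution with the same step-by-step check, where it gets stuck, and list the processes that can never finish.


UNSAFE — no complete ordering exists.
Key observation: even finishing T_e, T_c leaves just (2, 5, 0) free — too little R1 for any of the remaining processes.
A maximal execution: T_e, T_c — then nothing else fits. Verifying each step:
  pool = (0, 3, 0)
  T_e: need (0, 0, 0) fits (0, 3, 0); releases (1, 0, 0), pool now (1, 3, 0)
  T_c: need (1, 0, 0) fits (1, 3, 0); releases (1, 2, 0), pool now (2, 5, 0)
  T_i cannot run: need (3, 6, 1) vs free (2, 5, 0) (insufficient R4, R3 and R1)
  T_f cannot run: need (2, 3, 1) vs free (2, 5, 0) (insufficient R1)
Never able to finish: T_i and T_f.


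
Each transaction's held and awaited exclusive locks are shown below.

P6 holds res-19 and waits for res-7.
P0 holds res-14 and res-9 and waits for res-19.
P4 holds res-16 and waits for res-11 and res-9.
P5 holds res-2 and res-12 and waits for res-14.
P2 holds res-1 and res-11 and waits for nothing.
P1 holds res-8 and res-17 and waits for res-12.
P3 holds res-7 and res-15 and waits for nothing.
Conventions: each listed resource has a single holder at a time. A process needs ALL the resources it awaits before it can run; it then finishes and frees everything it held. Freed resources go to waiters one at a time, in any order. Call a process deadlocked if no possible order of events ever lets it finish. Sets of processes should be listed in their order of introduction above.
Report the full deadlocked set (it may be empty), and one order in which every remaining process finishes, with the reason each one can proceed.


No process is deadlocked.
Key observation: the wait graph is acyclic; completion cascades from the unblocked processes through everyone else.
One completion order for the rest: P3, P6, P0, P5, P1, P2, P4.
Step-by-step check:
  P3 waits on nothing -> runs at once and releases res-7 and res-15
  run P6 (all its waits — res-7 — are resolved); releases res-19
  run P0 (all its waits — res-19 — are resolved); releases res-14 and res-9
  run P5 (all its waits — res-14 — are resolved); releases res-2 and res-12
  run P1 (all its waits — res-12 — are resolved); releases res-8 and res-17
  P2 waits on nothing -> runs at once and releases res-1 and res-11
  run P4 (all its waits — res-11 and res-9 — are resolved); releases res-16


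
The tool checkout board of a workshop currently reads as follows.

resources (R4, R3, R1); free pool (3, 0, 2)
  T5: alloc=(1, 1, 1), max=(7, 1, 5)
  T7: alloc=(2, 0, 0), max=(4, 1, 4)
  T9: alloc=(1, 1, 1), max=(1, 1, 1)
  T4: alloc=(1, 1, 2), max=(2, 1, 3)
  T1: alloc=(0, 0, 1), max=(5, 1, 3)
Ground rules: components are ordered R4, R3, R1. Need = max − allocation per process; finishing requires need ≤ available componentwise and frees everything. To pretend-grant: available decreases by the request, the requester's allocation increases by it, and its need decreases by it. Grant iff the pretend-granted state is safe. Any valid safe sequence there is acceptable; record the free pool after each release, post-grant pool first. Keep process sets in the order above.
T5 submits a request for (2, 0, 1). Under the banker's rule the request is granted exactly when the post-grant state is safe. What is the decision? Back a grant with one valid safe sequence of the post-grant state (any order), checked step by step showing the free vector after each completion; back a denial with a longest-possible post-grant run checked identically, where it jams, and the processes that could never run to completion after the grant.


GRANT: granting preserves safety; a valid post-grant sequence is T4, T9, T7, T1, T5.
Key observation: with (1, 0, 1) left after the transfer, T4 can run at once — the state stays safe.
Step-by-step check of the post-grant state:
  pool = (1, 0, 1)
  T4 needs (1, 0, 1) <= (1, 0, 1) -> finishes; pool += (1, 1, 2) = (2, 1, 3)
  T9 needs (0, 0, 0) <= (2, 1, 3) -> finishes; pool += (1, 1, 1) = (3, 2, 4)
  T7 needs (2, 1, 4) <= (3, 2, 4) -> finishes; pool += (2, 0, 0) = (5, 2, 4)
  T1 needs (5, 1, 2) <= (5, 2, 4) -> finishes; pool += (0, 0, 1) = (5, 2, 5)
  T5 needs (4, 0, 3) <= (5, 2, 5) -> finishes; pool += (3, 1, 2) = (8, 3, 7)


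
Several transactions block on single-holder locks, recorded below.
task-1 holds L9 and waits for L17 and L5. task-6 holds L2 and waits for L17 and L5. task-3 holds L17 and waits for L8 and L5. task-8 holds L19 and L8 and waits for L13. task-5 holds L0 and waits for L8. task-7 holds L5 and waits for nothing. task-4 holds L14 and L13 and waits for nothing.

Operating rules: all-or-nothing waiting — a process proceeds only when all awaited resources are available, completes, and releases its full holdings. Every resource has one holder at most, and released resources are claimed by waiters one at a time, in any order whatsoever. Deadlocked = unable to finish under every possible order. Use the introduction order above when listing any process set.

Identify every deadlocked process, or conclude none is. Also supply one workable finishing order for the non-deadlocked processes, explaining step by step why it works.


Nothing here is deadlocked.
Key observation: although several processes wait, no cycle exists — each chain bottoms out at a free runner.
One completion order for the rest: task-4, task-7, task-8, task-3, task-1, task-5, task-6.
Verifying each step:
  task-4 waits on nothing -> runs at once and releases L14 and L13
  task-7 waits on nothing -> runs at once and releases L5
  task-8: everything it awaited (L13) is free; runs, freeing L19 and L8
  task-3: everything it awaited (L8 and L5) is free; runs, freeing L17
  task-1: everything it awaited (L17 and L5) is free; runs, freeing L9
  task-5: everything it awaited (L8) is free; runs, freeing L0
  task-6: everything it awaited (L17 and L5) is free; runs, freeing L2


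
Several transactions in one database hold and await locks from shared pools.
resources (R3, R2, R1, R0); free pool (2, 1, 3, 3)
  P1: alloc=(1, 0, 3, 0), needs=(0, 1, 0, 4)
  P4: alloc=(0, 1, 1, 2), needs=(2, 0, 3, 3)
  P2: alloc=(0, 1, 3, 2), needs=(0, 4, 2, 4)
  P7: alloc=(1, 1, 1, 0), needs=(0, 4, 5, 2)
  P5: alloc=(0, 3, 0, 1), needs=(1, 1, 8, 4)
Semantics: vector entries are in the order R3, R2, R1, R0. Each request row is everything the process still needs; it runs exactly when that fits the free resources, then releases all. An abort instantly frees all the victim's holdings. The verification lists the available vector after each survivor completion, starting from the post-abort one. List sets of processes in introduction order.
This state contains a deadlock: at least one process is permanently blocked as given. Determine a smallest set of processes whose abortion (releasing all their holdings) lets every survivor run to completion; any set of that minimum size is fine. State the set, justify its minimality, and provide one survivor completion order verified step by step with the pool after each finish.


Minimum abort set: P2.
Key observation: the deadlocked P5 becomes finishable only because P2 released (0, 1, 3, 2); it completes at step 3 below.
No smaller set exists: with zero aborts the deadlock remains.
The survivors complete as P1, P4, P5, P7. Check, step by step (starting from the post-abort pool):
  pool = (2, 2, 6, 5)
  P1 needs (0, 1, 0, 4) <= (2, 2, 6, 5) -> finishes; pool += (1, 0, 3, 0) = (3, 2, 9, 5)
  P4 needs (2, 0, 3, 3) <= (3, 2, 9, 5) -> finishes; pool += (0, 1, 1, 2) = (3, 3, 10, 7)
  P5 needs (1, 1, 8, 4) <= (3, 3, 10, 7) -> finishes; pool += (0, 3, 0, 1) = (3, 6, 10, 8)
  P7 needs (0, 4, 5, 2) <= (3, 6, 10, 8) -> finishes; pool += (1, 1, 1, 0) = (4, 7, 11, 8)


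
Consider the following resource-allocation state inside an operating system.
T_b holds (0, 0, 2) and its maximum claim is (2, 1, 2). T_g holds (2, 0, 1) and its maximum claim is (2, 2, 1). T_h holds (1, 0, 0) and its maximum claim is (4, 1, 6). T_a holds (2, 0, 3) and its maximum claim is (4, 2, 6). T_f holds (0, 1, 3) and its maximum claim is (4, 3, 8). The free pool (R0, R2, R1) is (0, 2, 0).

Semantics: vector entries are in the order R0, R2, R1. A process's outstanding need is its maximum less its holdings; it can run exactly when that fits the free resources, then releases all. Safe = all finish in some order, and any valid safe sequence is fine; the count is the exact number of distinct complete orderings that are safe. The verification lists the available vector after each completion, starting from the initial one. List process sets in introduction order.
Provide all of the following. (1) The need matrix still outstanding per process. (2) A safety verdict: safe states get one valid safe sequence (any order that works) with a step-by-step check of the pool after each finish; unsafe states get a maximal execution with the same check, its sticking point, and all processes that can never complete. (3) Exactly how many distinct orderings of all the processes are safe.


(1) Outstanding need per process (order R0, R2, R1):
  T_b: (2, 1, 0)
  T_g: (0, 2, 0)
  T_h: (3, 1, 6)
  T_a: (2, 2, 3)
  T_f: (4, 2, 5)
(2) SAFE, for example via the order T_g, T_b, T_a, T_h, T_f.
Key observation: T_g marks the first exact bind of the order: its need (0, 2, 0) fits the free (0, 2, 0) with zero slack on a requested resource.
Step-by-step check:
  pool = (0, 2, 0)
  T_g needs (0, 2, 0) <= (0, 2, 0) -> finishes; pool += (2, 0, 1) = (2, 2, 1)
  T_b needs (2, 1, 0) <= (2, 2, 1) -> finishes; pool += (0, 0, 2) = (2, 2, 3)
  T_a needs (2, 2, 3) <= (2, 2, 3) -> finishes; pool += (2, 0, 3) = (4, 2, 6)
  T_h needs (3, 1, 6) <= (4, 2, 6) -> finishes; pool += (1, 0, 0) = (5, 2, 6)
  T_f needs (4, 2, 5) <= (5, 2, 6) -> finishes; pool += (0, 1, 3) = (5, 3, 9)
(3) Exactly 2 of the possible complete orderings are safe sequences.


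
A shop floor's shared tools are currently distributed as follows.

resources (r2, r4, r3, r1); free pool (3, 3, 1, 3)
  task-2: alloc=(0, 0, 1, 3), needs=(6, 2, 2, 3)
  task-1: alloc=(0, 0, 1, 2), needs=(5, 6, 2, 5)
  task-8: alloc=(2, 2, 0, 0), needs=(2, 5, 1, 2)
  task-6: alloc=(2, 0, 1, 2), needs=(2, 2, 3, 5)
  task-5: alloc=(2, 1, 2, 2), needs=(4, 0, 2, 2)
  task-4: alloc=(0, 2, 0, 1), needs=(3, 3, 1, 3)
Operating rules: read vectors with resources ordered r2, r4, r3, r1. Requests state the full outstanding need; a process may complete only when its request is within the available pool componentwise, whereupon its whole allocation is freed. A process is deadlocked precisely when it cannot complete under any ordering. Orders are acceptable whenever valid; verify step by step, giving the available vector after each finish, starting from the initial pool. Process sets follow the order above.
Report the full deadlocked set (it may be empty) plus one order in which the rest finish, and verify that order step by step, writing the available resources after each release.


The deadlocked set is task-2, task-1, task-6 and task-5.
Key observation: even finishing task-4, task-8 leaves just (5, 7, 1, 4) free — too little r3 for any of the remaining processes.
A valid finishing order for the others: task-4, task-8. Check, step by step:
  pool = (3, 3, 1, 3)
  task-4: need (3, 3, 1, 3) fits (3, 3, 1, 3); releases (0, 2, 0, 1), pool now (3, 5, 1, 4)
  task-8: need (2, 5, 1, 2) fits (3, 5, 1, 4); releases (2, 2, 0, 0), pool now (5, 7, 1, 4)
The blocked processes can never fit:
  task-2 still needs (6, 2, 2, 3) but only (5, 7, 1, 4) is free — short on r2 and r3
  task-1 still needs (5, 6, 2, 5) but only (5, 7, 1, 4) is free — short on r3 and r1
  task-6 still needs (2, 2, 3, 5) but only (5, 7, 1, 4) is free — short on r3 and r1
  task-5 still needs (4, 0, 2, 2) but only (5, 7, 1, 4) is free — short on r3


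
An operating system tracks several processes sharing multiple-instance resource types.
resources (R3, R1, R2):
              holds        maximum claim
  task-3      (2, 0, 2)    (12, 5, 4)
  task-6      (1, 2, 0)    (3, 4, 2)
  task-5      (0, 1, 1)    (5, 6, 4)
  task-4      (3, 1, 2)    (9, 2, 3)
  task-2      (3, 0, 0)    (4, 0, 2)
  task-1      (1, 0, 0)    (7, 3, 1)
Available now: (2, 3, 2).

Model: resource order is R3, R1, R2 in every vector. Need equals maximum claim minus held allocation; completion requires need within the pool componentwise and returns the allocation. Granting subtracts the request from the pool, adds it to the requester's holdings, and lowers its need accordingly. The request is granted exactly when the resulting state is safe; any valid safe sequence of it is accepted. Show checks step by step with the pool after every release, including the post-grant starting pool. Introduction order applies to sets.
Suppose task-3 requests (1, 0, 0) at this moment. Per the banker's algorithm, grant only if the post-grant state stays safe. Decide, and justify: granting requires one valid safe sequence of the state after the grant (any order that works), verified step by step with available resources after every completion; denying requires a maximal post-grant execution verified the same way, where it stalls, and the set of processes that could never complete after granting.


DENY — the pretend-granted state is unsafe.
Key observation: after task-2, task-6 the pool peaks at (5, 5, 2), and each blocked process is short somewhere: task-3 on R3; task-5 on R2; task-4 on R3; task-1 on R3.
On the post-grant state, task-2, task-6 is a maximal run — nothing extends it. Walking it through:
  pool = (1, 3, 2)
  task-2 needs (1, 0, 2) <= (1, 3, 2) -> finishes; pool += (3, 0, 0) = (4, 3, 2)
  task-6 needs (2, 2, 2) <= (4, 3, 2) -> finishes; pool += (1, 2, 0) = (5, 5, 2)
  blocked: task-3 wants (9, 5, 2), pool (5, 5, 2) — not enough R3
  blocked: task-5 wants (5, 5, 3), pool (5, 5, 2) — not enough R2
  blocked: task-4 wants (6, 1, 1), pool (5, 5, 2) — not enough R3
  blocked: task-1 wants (6, 3, 1), pool (5, 5, 2) — not enough R3
Post-grant, the permanently blocked set is task-3, task-5, task-4 and task-1.


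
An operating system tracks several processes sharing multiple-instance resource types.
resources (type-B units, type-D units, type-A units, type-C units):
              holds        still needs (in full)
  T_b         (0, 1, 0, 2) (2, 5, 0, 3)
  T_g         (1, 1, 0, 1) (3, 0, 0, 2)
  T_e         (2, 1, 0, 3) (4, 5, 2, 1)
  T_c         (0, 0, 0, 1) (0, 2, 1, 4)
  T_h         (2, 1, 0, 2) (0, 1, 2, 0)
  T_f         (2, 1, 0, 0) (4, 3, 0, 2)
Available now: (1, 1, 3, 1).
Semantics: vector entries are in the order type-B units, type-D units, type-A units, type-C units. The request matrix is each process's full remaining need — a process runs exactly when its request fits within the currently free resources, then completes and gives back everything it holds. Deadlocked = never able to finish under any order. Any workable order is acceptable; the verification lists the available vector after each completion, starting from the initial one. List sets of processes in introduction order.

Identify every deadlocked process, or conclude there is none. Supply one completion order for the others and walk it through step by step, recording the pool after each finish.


The deadlocked set is T_b and T_e.
Key observation: once T_h, T_g, T_f, T_c finish, the pool peaks at (6, 4, 3, 5) — and every remaining process still needs more type-D units than that.
One completion order for the rest: T_h, T_g, T_f, T_c. Step-by-step check:
  pool = (1, 1, 3, 1)
  T_h needs (0, 1, 2, 0) <= (1, 1, 3, 1) -> finishes; pool += (2, 1, 0, 2) = (3, 2, 3, 3)
  T_g needs (3, 0, 0, 2) <= (3, 2, 3, 3) -> finishes; pool += (1, 1, 0, 1) = (4, 3, 3, 4)
  T_f needs (4, 3, 0, 2) <= (4, 3, 3, 4) -> finishes; pool += (2, 1, 0, 0) = (6, 4, 3, 4)
  T_c needs (0, 2, 1, 4) <= (6, 4, 3, 4) -> finishes; pool += (0, 0, 0, 1) = (6, 4, 3, 5)
The blocked processes can never fit:
  blocked: T_b wants (2, 5, 0, 3), pool (6, 4, 3, 5) — not enough type-D units
  blocked: T_e wants (4, 5, 2, 1), pool (6, 4, 3, 5) — not enough type-D units


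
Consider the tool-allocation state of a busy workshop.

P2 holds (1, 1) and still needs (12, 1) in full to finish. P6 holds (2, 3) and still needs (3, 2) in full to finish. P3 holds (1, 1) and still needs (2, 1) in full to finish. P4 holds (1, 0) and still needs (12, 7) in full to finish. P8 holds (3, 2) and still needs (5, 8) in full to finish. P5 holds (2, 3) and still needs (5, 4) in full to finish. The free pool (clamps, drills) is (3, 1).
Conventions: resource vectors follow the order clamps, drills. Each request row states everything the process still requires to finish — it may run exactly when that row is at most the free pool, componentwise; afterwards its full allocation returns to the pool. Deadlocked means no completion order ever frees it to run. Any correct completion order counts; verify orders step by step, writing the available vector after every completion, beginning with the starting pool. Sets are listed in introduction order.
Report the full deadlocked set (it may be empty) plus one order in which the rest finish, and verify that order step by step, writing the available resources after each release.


Deadlocked set: P2 and P4.
Key observation: even finishing P3, P6, P5, P8 leaves just (11, 10) free — too little clamps for any of the remaining processes.
One completion order for the rest: P3, P6, P5, P8. Step-by-step check:
  pool = (3, 1)
  P3: need (2, 1) fits (3, 1); releases (1, 1), pool now (4, 2)
  P6: need (3, 2) fits (4, 2); releases (2, 3), pool now (6, 5)
  P5: need (5, 4) fits (6, 5); releases (2, 3), pool now (8, 8)
  P8: need (5, 8) fits (8, 8); releases (3, 2), pool now (11, 10)
None of the blocked processes ever fits:
  P2 cannot run: need (12, 1) vs free (11, 10) (insufficient clamps)
  P4 cannot run: need (12, 7) vs free (11, 10) (insufficient clamps)


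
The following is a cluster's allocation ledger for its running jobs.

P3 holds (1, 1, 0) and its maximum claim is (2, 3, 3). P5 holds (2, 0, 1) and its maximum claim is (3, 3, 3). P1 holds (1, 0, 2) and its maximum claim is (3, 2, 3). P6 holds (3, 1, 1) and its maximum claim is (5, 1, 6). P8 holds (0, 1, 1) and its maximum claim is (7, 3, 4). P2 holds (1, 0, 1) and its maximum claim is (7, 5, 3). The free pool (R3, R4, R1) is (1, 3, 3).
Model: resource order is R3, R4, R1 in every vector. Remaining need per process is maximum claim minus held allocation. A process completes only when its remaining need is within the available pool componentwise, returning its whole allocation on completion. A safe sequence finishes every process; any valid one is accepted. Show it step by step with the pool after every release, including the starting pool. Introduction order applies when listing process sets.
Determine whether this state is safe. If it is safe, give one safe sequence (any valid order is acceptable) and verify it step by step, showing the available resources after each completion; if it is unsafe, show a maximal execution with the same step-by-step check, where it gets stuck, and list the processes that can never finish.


SAFE — a valid safe sequence is P5, P1, P6, P3, P2, P8.
Key observation: at P5 the run first touches a limit — (1, 3, 2) against (1, 3, 3), exact on a resource it actually requests.
Walking it through:
  pool = (1, 3, 3)
  P5 needs (1, 3, 2) <= (1, 3, 3) -> finishes; pool += (2, 0, 1) = (3, 3, 4)
  P1 needs (2, 2, 1) <= (3, 3, 4) -> finishes; pool += (1, 0, 2) = (4, 3, 6)
  P6 needs (2, 0, 5) <= (4, 3, 6) -> finishes; pool += (3, 1, 1) = (7, 4, 7)
  P3 needs (1, 2, 3) <= (7, 4, 7) -> finishes; pool += (1, 1, 0) = (8, 5, 7)
  P2 needs (6, 5, 2) <= (8, 5, 7) -> finishes; pool += (1, 0, 1) = (9, 5, 8)
  P8 needs (7, 2, 3) <= (9, 5, 8) -> finishes; pool += (0, 1, 1) = (9, 6, 9)


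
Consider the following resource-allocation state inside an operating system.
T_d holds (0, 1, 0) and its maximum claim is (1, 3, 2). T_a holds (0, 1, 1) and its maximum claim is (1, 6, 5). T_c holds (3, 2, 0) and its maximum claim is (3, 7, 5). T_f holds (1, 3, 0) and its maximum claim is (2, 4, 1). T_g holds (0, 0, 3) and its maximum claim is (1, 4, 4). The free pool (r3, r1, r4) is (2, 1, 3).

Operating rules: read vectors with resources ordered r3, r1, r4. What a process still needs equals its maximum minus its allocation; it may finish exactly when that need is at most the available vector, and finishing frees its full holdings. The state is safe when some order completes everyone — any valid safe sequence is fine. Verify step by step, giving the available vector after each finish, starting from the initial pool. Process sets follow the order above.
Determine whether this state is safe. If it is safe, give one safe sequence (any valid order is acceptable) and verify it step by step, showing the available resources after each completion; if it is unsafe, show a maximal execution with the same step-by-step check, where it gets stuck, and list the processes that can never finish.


SAFE — a valid safe sequence is T_f, T_g, T_d, T_a, T_c.
Key observation: the order's first zero-slack moment is T_f ((1, 1, 1) needed, (2, 1, 3) free — a requested resource with nothing to spare).
Verifying each step:
  pool = (2, 1, 3)
  run T_f (needs (1, 1, 1), free (2, 1, 3)); after release of (1, 3, 0) the pool is (3, 4, 3)
  run T_g (needs (1, 4, 1), free (3, 4, 3)); after release of (0, 0, 3) the pool is (3, 4, 6)
  run T_d (needs (1, 2, 2), free (3, 4, 6)); after release of (0, 1, 0) the pool is (3, 5, 6)
  run T_a (needs (1, 5, 4), free (3, 5, 6)); after release of (0, 1, 1) the pool is (3, 6, 7)
  run T_c (needs (0, 5, 5), free (3, 6, 7)); after release of (3, 2, 0) the pool is (6, 8, 7)


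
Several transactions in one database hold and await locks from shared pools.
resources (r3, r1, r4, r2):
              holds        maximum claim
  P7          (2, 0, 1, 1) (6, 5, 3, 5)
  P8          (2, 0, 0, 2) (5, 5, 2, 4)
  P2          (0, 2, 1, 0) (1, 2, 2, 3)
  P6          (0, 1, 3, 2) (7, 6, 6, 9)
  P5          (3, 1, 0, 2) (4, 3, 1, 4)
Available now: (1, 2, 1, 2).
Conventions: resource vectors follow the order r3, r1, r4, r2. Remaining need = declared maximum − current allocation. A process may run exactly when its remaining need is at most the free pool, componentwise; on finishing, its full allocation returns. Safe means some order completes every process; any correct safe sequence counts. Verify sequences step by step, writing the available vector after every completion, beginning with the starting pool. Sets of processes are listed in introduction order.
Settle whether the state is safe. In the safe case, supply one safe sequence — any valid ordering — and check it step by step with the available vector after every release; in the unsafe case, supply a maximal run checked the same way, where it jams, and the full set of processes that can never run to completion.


SAFE — a valid safe sequence is P5, P2, P7, P8, P6.
Key observation: P5 is the earliest step where a requested resource binds exactly: need (1, 2, 1, 2), pool (1, 2, 1, 2) at its turn.
Step-by-step check:
  pool = (1, 2, 1, 2)
  P5 needs (1, 2, 1, 2) <= (1, 2, 1, 2) -> finishes; pool += (3, 1, 0, 2) = (4, 3, 1, 4)
  P2 needs (1, 0, 1, 3) <= (4, 3, 1, 4) -> finishes; pool += (0, 2, 1, 0) = (4, 5, 2, 4)
  P7 needs (4, 5, 2, 4) <= (4, 5, 2, 4) -> finishes; pool += (2, 0, 1, 1) = (6, 5, 3, 5)
  P8 needs (3, 5, 2, 2) <= (6, 5, 3, 5) -> finishes; pool += (2, 0, 0, 2) = (8, 5, 3, 7)
  P6 needs (7, 5, 3, 7) <= (8, 5, 3, 7) -> finishes; pool += (0, 1, 3, 2) = (8, 6, 6, 9)


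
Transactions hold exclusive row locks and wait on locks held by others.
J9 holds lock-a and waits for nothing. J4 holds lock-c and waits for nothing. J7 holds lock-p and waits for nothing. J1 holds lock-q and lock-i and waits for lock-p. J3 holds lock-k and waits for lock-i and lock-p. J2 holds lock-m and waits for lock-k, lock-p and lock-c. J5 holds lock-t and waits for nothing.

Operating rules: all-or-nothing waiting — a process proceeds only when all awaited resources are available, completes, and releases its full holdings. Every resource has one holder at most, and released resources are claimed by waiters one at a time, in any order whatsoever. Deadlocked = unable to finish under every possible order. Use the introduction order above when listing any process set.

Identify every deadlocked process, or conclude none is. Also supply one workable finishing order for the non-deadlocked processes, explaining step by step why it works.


No process is deadlocked.
Key observation: although several processes wait, no cycle exists — each chain bottoms out at a free runner.
The rest can finish in the order J9, J5, J7, J1, J3, J4, J2.
Check, step by step:
  J9: no waits; runs immediately, freeing lock-a
  J5: no waits; runs immediately, freeing lock-t
  J7: no waits; runs immediately, freeing lock-p
  run J1 (all its waits — lock-p — are resolved); releases lock-q and lock-i
  run J3 (all its waits — lock-i and lock-p — are resolved); releases lock-k
  J4: no waits; runs immediately, freeing lock-c
  run J2 (all its waits — lock-k, lock-p and lock-c — are resolved); releases lock-m


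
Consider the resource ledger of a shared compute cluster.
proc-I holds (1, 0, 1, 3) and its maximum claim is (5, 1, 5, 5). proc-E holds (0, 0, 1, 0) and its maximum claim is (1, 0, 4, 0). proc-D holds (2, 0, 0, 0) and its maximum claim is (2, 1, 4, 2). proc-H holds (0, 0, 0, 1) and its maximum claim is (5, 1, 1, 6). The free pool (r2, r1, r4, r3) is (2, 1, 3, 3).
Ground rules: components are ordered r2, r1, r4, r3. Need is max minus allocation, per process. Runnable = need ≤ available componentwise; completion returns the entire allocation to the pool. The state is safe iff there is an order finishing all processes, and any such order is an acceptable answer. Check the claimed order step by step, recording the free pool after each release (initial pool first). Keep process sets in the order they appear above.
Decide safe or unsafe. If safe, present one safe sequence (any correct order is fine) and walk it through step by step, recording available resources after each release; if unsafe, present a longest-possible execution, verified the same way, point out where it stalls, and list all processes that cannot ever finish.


The state is SAFE; one workable sequence: proc-E, proc-D, proc-I, proc-H.
Key observation: proc-E is the earliest step where a requested resource binds exactly: need (1, 0, 3, 0), pool (2, 1, 3, 3) at its turn.
Verifying each step:
  pool = (2, 1, 3, 3)
  proc-E: need (1, 0, 3, 0) fits (2, 1, 3, 3); releases (0, 0, 1, 0), pool now (2, 1, 4, 3)
  proc-D: need (0, 1, 4, 2) fits (2, 1, 4, 3); releases (2, 0, 0, 0), pool now (4, 1, 4, 3)
  proc-I: need (4, 1, 4, 2) fits (4, 1, 4, 3); releases (1, 0, 1, 3), pool now (5, 1, 5, 6)
  proc-H: need (5, 1, 1, 5) fits (5, 1, 5, 6); releases (0, 0, 0, 1), pool now (5, 1, 5, 7)


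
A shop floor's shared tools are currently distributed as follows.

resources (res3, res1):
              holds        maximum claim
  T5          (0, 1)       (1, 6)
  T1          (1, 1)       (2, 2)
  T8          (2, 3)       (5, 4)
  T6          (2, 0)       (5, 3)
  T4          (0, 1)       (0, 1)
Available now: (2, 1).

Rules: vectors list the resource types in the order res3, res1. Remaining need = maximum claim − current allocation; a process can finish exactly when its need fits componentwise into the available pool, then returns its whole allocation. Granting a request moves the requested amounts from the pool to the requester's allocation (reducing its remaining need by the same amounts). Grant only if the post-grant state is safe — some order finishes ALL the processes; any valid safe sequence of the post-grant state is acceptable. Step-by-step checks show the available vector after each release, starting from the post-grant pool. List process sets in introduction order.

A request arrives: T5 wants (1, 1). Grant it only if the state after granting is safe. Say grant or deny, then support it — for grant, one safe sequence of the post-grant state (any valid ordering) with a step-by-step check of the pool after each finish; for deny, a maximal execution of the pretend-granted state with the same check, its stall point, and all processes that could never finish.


DENY. Granting would leave the state unsafe.
Key observation: after T4, T1 the pool peaks at (2, 2), and each blocked process is short somewhere: T5 on res1; T8 on res3; T6 on res3, res1.
On the post-grant state, T4, T1 is a maximal run — nothing extends it. Check, step by step:
  pool = (1, 0)
  T4 needs (0, 0) <= (1, 0) -> finishes; pool += (0, 1) = (1, 1)
  T1 needs (1, 1) <= (1, 1) -> finishes; pool += (1, 1) = (2, 2)
  T5 cannot run: need (0, 4) vs free (2, 2) (insufficient res1)
  T8 cannot run: need (3, 1) vs free (2, 2) (insufficient res3)
  T6 cannot run: need (3, 3) vs free (2, 2) (insufficient res3 and res1)
Post-grant, the permanently blocked set is T5, T8 and T6.


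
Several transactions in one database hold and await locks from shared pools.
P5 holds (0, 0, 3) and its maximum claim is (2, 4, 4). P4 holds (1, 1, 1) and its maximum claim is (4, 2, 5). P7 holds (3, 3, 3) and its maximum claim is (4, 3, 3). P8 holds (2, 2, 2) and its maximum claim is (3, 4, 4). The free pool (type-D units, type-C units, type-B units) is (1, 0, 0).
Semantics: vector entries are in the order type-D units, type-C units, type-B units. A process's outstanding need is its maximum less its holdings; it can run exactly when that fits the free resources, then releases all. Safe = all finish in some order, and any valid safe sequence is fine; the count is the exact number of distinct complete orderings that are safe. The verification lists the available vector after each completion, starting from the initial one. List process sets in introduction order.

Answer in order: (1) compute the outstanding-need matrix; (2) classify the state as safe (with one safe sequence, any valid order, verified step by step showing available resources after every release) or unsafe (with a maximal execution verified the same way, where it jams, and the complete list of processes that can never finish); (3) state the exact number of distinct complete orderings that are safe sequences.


(1) Outstanding need per process (order type-D units, type-C units, type-B units):
  P5: (2, 4, 1)
  P4: (3, 1, 4)
  P7: (1, 0, 0)
  P8: (1, 2, 2)
(2) SAFE, for example via the order P7, P8, P5, P4.
Key observation: P7 marks the first exact bind of the order: its need (1, 0, 0) fits the free (1, 0, 0) with zero slack on a requested resource.
Walking it through:
  pool = (1, 0, 0)
  P7: need (1, 0, 0) fits (1, 0, 0); releases (3, 3, 3), pool now (4, 3, 3)
  P8: need (1, 2, 2) fits (4, 3, 3); releases (2, 2, 2), pool now (6, 5, 5)
  P5: need (2, 4, 1) fits (6, 5, 5); releases (0, 0, 3), pool now (6, 5, 8)
  P4: need (3, 1, 4) fits (6, 5, 8); releases (1, 1, 1), pool now (7, 6, 9)
(3) The exact count: 2 of the possible complete orderings are safe sequences.


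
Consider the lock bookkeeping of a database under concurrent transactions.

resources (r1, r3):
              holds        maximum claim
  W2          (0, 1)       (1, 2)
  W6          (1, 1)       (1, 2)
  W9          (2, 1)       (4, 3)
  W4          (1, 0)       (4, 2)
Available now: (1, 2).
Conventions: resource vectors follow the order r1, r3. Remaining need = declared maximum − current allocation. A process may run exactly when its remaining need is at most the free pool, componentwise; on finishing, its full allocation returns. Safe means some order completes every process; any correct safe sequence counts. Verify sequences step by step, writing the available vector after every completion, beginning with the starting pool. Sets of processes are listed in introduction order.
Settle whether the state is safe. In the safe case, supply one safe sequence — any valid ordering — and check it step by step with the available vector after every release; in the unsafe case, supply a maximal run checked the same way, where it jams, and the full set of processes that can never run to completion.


SAFE — a valid safe sequence is W6, W9, W2, W4.
Key observation: the first exact fit in this order is W9 — it needs (2, 2) with (2, 3) free, meeting a requested resource to the last unit.
Check, step by step:
  pool = (1, 2)
  W6: need (0, 1) fits (1, 2); releases (1, 1), pool now (2, 3)
  W9: need (2, 2) fits (2, 3); releases (2, 1), pool now (4, 4)
  W2: need (1, 1) fits (4, 4); releases (0, 1), pool now (4, 5)
  W4: need (3, 2) fits (4, 5); releases (1, 0), pool now (5, 5)
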